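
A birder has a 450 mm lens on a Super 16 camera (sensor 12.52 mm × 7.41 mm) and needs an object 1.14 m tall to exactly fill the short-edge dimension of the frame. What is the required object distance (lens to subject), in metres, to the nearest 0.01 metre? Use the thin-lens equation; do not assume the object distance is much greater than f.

69.68 m

W: 1.14 m = 1140 mm.
Magnification m = h/W = dᵢ/dₒ; combined with 1/f = 1/dₒ + 1/dᵢ this gives dₒ = f·(1 + W/h).
dₒ = 450 mm × (1 + 1140/7.41) = 450 × 154.8462 ≈ 69680.769 mm = 69.6808 m.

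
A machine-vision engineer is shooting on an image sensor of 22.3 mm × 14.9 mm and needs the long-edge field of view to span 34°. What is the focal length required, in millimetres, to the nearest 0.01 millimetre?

From α = 2·arctan(w/2f) we get f = w / (2·tan(α/2)).
With w = 22.3 mm and α/2 = 17°, tan(α/2) ≈ 0.30573, so f ≈ 22.3 / 0.61146 ≈ 36.4700 mm.

36.47 mm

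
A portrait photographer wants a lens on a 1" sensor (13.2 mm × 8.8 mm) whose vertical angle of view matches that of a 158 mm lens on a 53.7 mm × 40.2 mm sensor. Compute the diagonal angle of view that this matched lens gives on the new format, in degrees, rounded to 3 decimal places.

25.834°

Equal vertical AOV ⇒ f₂ = f₁ · 8.8/40.2 = 158 × 0.21891 ≈ 34.5871 mm.
Sensor diagonal = √(13.2² + 8.8²) = √251.6800 ≈ 15.8644 mm.
Diagonal AOV on the new format = 2·arctan(15.8644 / (2 × 34.5871)) = 2·arctan(0.22934) ≈ 25.8337°.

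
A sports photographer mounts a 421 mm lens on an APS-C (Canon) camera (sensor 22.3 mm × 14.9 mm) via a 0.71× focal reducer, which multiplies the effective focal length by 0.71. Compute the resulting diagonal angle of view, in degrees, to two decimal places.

5.14°

Effective focal length f = 421 × 0.71 = 298.91 mm.
Sensor diagonal = √(22.3² + 14.9²) = √719.3000 ≈ 26.8198 mm.
α = 2·arctan(26.820 / (2 × 298.91)) = 2·arctan(0.04486) ≈ 5.1374°.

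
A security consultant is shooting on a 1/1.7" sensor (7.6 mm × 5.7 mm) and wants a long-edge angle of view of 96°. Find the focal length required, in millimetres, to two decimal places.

From α = 2·arctan(w/2f) we get f = w / (2·tan(α/2)).
With w = 7.6 mm and α/2 = 48°, tan(α/2) ≈ 1.11061, so f ≈ 7.6 / 2.22123 ≈ 3.4215 mm.

3.42 mm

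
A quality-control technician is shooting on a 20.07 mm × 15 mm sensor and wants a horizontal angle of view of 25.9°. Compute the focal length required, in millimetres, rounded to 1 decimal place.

43.6 mm

From α = 2·arctan(w/2f) we get f = w / (2·tan(α/2)).
With w = 20.07 mm and α/2 = 12.95°, tan(α/2) ≈ 0.22995, so f ≈ 20.07 / 0.45990 ≈ 43.6401 mm.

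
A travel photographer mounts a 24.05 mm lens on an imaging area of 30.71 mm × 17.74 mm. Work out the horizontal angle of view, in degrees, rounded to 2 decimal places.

Angle of view α = 2·arctan(w/2f) with w = 30.71 mm and f = 24.05 mm.
w/2f = 0.63846; arctan(0.63846) ≈ 32.5567°, so α ≈ 65.1133°.

65.11°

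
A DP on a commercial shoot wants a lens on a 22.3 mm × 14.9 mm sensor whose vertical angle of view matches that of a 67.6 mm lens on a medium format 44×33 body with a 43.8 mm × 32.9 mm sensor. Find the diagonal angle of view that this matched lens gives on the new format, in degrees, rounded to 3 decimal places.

47.308°

Equal vertical AOV ⇒ f₂ = f₁ · 14.9/32.9 = 67.6 × 0.45289 ≈ 30.6152 mm.
Sensor diagonal = √(22.3² + 14.9²) = √719.3000 ≈ 26.8198 mm.
Diagonal AOV on the new format = 2·arctan(26.8198 / (2 × 30.6152)) = 2·arctan(0.43801) ≈ 47.3082°.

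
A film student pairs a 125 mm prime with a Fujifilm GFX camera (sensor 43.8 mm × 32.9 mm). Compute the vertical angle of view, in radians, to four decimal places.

Angle of view α = 2·arctan(h/2f) with h = 32.9 mm and f = 125 mm.
h/2f = 0.13160; arctan(0.13160) ≈ 0.1308 rad, so α ≈ 0.2617 rad.

0.2617 rad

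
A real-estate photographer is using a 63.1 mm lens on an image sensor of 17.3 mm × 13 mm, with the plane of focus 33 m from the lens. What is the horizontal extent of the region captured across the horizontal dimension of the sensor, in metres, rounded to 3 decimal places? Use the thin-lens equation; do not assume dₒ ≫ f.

9.030 m

dₒ: 33 m = 33000 mm.
Similar triangles through the lens centre give W/dₒ = w/dᵢ; with 1/f = 1/dₒ + 1/dᵢ this gives W = w·(dₒ − f)/f.
W = 17.3 mm × (33000 − 63.1) / 63.1 = 17.3 × 521.9794 ≈ 9030.244 mm = 9.03024 m.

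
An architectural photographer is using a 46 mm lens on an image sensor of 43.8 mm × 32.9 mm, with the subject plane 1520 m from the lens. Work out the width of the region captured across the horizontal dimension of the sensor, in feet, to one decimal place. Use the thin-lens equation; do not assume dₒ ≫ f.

dₒ: 1520 m = 1.52e+06 mm.
Similar triangles through the lens centre give W/dₒ = w/dᵢ; with 1/f = 1/dₒ + 1/dᵢ this gives W = w·(dₒ − f)/f.
W = 43.8 mm × (1.52e+06 − 46) / 46 = 43.8 × 33042.4783 ≈ 1447260.548 mm = 1447260.548/304.8 ft = 4748.23 ft.

4748.2 ft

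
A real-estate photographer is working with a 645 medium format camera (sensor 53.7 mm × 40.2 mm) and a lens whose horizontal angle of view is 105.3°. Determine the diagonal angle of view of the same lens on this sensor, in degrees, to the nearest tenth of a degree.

117.2°

From the horizontal AOV: f = 53.7 / (2·tan(52.65°)) = 53.7 / 2.62063 ≈ 20.4913 mm.
Sensor diagonal = √(53.7² + 40.2²) = √4499.7300 ≈ 67.0800 mm.
Diagonal AOV = 2·arctan(67.0800 / (2 × 20.4913)) = 2·arctan(1.63680) ≈ 117.1543°.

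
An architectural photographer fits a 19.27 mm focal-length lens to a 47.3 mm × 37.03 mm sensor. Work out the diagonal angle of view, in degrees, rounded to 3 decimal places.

Sensor diagonal = √(47.3² + 37.03²) = √3608.5109 ≈ 60.0709 mm.
Angle of view α = 2·arctan(d/2f) with d = 60.0709 mm and f = 19.27 mm.
d/2f = 1.55866; arctan(1.55866) ≈ 57.3168°, so α ≈ 114.6335°.

114.634°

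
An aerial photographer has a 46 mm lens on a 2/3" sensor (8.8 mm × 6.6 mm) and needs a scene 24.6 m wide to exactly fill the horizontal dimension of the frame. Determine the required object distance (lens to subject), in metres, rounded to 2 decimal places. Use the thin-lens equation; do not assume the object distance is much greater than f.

128.64 m

W: 24.6 m = 24600 mm.
Magnification m = w/W = dᵢ/dₒ; combined with 1/f = 1/dₒ + 1/dᵢ this gives dₒ = f·(1 + W/w).
dₒ = 46 mm × (1 + 24600/8.8) = 46 × 2796.4545 ≈ 128636.909 mm = 128.637 m.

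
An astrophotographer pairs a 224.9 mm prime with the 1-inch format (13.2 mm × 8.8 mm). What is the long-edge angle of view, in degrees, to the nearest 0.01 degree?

Angle of view α = 2·arctan(w/2f) with w = 13.2 mm and f = 224.9 mm.
w/2f = 0.02935; arctan(0.02935) ≈ 1.6809°, so α ≈ 3.3619°.

3.36°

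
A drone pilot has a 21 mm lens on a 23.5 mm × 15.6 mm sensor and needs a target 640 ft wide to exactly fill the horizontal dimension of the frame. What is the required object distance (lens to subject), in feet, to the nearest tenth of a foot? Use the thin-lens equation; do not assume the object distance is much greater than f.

W: 640 ft × 304.8 mm/ft = 195071.99 mm.
Magnification m = w/W = dᵢ/dₒ; combined with 1/f = 1/dₒ + 1/dᵢ this gives dₒ = f·(1 + W/w).
dₒ = 21 mm × (1 + 195072/23.5) = 21 × 8301.9359 ≈ 174340.654 mm = 174340.654/304.8 ft = 571.984 ft.

572.0 ft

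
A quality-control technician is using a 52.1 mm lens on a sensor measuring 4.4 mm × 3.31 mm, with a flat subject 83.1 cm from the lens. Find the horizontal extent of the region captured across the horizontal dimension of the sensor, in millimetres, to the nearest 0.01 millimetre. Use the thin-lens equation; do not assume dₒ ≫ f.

dₒ: 83.1 cm = 831 mm.
Similar triangles through the lens centre give W/dₒ = w/dᵢ; with 1/f = 1/dₒ + 1/dᵢ this gives W = w·(dₒ − f)/f.
W = 4.4 mm × (831 − 52.1) / 52.1 = 4.4 × 14.9501 ≈ 65.780 mm.

65.78 mm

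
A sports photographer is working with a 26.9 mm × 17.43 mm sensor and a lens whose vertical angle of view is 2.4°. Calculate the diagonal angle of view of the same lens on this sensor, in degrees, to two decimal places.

From the vertical AOV: f = 17.43 / (2·tan(1.2°)) = 17.43 / 0.04189 ≈ 416.0498 mm.
Sensor diagonal = √(26.9² + 17.43²) = √1027.4149 ≈ 32.0533 mm.
Diagonal AOV = 2·arctan(32.0533 / (2 × 416.0498)) = 2·arctan(0.03852) ≈ 4.4120°.

4.41°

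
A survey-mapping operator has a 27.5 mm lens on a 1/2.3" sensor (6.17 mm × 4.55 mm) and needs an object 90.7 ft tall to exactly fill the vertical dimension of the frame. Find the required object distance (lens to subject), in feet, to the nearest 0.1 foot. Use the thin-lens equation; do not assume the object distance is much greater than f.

548.3 ft

W: 90.7 ft × 304.8 mm/ft = 27645.36 mm.
Magnification m = h/W = dᵢ/dₒ; combined with 1/f = 1/dₒ + 1/dᵢ this gives dₒ = f·(1 + W/h).
dₒ = 27.5 mm × (1 + 27645.4/4.55) = 27.5 × 6076.9031 ≈ 167114.835 mm = 167114.835/304.8 ft = 548.277 ft.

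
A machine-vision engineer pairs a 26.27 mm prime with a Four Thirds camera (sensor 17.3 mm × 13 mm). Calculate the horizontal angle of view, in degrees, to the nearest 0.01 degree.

36.45°

Angle of view α = 2·arctan(w/2f) with w = 17.3 mm and f = 26.27 mm.
w/2f = 0.32927; arctan(0.32927) ≈ 18.2253°, so α ≈ 36.4506°.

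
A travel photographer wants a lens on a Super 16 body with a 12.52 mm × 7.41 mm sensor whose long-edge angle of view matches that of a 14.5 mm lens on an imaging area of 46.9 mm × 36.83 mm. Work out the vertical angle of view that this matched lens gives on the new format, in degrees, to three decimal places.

Equal long-edge AOV ⇒ f₂ = f₁ · 12.52/46.9 = 14.5 × 0.26695 ≈ 3.8708 mm.
Vertical AOV on the new format = 2·arctan(7.41 / (2 × 3.8708)) = 2·arctan(0.95717) ≈ 87.4927°.

87.493°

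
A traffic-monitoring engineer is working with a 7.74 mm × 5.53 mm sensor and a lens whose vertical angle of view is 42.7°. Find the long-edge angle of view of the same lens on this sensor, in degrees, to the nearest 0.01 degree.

57.37°

From the vertical AOV: f = 5.53 / (2·tan(21.35°)) = 5.53 / 0.78178 ≈ 7.0736 mm.
Long-edge AOV = 2·arctan(7.74 / (2 × 7.0736)) = 2·arctan(0.54710) ≈ 57.3665°.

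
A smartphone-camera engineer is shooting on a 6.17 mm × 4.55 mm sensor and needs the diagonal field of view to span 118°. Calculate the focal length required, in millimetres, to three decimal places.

2.303 mm

Sensor diagonal = √(6.17² + 4.55²) = √58.7714 ≈ 7.6663 mm.
From α = 2·arctan(d/2f) we get f = d / (2·tan(α/2)).
With d = 7.6663 mm and α/2 = 59°, tan(α/2) ≈ 1.66428, so f ≈ 7.6663 / 3.32856 ≈ 2.3032 mm.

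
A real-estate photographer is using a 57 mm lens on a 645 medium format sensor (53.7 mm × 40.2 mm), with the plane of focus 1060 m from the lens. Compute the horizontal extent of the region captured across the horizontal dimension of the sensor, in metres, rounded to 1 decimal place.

dₒ: 1060 m = 1.06e+06 mm.
Similar triangles through the lens centre give W/dₒ = w/dᵢ; with 1/f = 1/dₒ + 1/dᵢ this gives W = w·(dₒ − f)/f.
W = 53.7 mm × (1.06e+06 − 57) / 57 = 53.7 × 18595.4912 ≈ 998577.879 mm = 998.578 m.

998.6 m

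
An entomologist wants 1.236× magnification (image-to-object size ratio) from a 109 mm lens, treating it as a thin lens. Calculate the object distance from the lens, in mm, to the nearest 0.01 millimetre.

With m = dᵢ/dₒ and 1/f = 1/dₒ + 1/dᵢ, substituting dᵢ = m·dₒ gives 1/f = (1 + 1/m)/dₒ, hence dₒ = f·(1 + 1/m).
dₒ = 109 × (1 + 1/1.236) = 109 × 1.80906 ≈ 197.188 mm.

197.19 mm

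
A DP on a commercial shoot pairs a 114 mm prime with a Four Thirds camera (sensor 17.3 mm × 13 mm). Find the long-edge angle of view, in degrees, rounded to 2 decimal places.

Angle of view α = 2·arctan(w/2f) with w = 17.3 mm and f = 114 mm.
w/2f = 0.07588; arctan(0.07588) ≈ 4.3391°, so α ≈ 8.6783°.

8.68°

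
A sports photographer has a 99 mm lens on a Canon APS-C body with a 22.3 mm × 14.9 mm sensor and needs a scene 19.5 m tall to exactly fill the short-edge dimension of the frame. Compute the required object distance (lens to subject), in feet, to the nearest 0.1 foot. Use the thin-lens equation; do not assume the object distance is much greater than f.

425.4 ft

W: 19.5 m = 19500 mm.
Magnification m = h/W = dᵢ/dₒ; combined with 1/f = 1/dₒ + 1/dᵢ this gives dₒ = f·(1 + W/h).
dₒ = 99 mm × (1 + 19500/14.9) = 99 × 1309.7248 ≈ 129662.758 mm = 129662.758/304.8 ft = 425.403 ft.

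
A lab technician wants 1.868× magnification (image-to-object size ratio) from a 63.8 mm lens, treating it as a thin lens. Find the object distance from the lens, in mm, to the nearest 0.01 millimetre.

With m = dᵢ/dₒ and 1/f = 1/dₒ + 1/dᵢ, substituting dᵢ = m·dₒ gives 1/f = (1 + 1/m)/dₒ, hence dₒ = f·(1 + 1/m).
dₒ = 63.8 × (1 + 1/1.868) = 63.8 × 1.53533 ≈ 97.954 mm.

97.95 mm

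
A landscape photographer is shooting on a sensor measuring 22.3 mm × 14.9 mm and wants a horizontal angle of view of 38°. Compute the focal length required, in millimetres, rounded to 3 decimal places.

From α = 2·arctan(w/2f) we get f = w / (2·tan(α/2)).
With w = 22.3 mm and α/2 = 19°, tan(α/2) ≈ 0.34433, so f ≈ 22.3 / 0.68866 ≈ 32.3820 mm.

32.382 mm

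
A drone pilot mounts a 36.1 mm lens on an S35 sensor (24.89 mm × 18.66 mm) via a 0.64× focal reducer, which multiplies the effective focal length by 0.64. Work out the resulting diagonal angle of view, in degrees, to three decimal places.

67.898°

Effective focal length f = 36.1 × 0.64 = 23.104 mm.
Sensor diagonal = √(24.89² + 18.66²) = √967.7077 ≈ 31.1080 mm.
α = 2·arctan(31.108 / (2 × 23.104)) = 2·arctan(0.67322) ≈ 67.8982°.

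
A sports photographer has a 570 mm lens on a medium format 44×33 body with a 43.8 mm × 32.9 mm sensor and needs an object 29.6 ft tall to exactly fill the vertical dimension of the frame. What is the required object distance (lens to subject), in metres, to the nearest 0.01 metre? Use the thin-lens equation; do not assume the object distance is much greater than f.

156.88 m

W: 29.6 ft × 304.8 mm/ft = 9022.08 mm.
Magnification m = h/W = dᵢ/dₒ; combined with 1/f = 1/dₒ + 1/dᵢ this gives dₒ = f·(1 + W/h).
dₒ = 570 mm × (1 + 9022.08/32.9) = 570 × 275.2273 ≈ 156879.588 mm = 156.88 m.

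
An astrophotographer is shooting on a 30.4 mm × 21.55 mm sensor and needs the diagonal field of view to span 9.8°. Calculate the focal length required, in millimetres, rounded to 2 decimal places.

217.33 mm

Sensor diagonal = √(30.4² + 21.55²) = √1388.5625 ≈ 37.2634 mm.
From α = 2·arctan(d/2f) we get f = d / (2·tan(α/2)).
With d = 37.2634 mm and α/2 = 4.9°, tan(α/2) ≈ 0.08573, so f ≈ 37.2634 / 0.17146 ≈ 217.3295 mm.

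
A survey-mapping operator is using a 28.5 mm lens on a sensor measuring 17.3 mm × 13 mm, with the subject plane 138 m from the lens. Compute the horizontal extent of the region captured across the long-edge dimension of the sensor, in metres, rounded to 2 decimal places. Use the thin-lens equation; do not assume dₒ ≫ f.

dₒ: 138 m = 138000 mm.
Similar triangles through the lens centre give W/dₒ = w/dᵢ; with 1/f = 1/dₒ + 1/dᵢ this gives W = w·(dₒ − f)/f.
W = 17.3 mm × (138000 − 28.5) / 28.5 = 17.3 × 4841.1053 ≈ 83751.121 mm = 83.7511 m.

83.75 m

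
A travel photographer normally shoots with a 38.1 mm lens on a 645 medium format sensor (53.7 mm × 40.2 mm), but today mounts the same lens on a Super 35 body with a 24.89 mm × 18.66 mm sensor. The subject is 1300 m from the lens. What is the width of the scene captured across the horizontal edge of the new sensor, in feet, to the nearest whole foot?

2786 ft

The focal length stays 38.1 mm; the relevant sensor dimension is now w = 24.89 mm. Object distance dₒ = 1300 m = 1.3e+06 mm.
Thin-lens field width W = w·(dₒ − f)/f = 24.89 × (1.3e+06 − 38.1)/38.1 ≈ 849240.202 mm = 849240.202/304.8 ft = 2786.22 ft.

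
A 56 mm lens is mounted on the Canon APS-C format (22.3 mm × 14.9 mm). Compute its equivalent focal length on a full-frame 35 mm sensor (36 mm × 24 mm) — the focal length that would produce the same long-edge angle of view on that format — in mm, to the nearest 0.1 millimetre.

Equal angle of view means equal width/f ratio, so f₂ = f₁ · (width₂/width₁) = 56 × 36/22.3.
f₂ = 56 × 1.61435 ≈ 90.404 mm.

90.4 mm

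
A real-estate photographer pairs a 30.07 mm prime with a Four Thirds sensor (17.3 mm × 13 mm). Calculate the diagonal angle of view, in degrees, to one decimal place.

39.6°

Sensor diagonal = √(17.3² + 13²) = √468.2900 ≈ 21.6400 mm.
Angle of view α = 2·arctan(d/2f) with d = 21.6400 mm and f = 30.07 mm.
d/2f = 0.35983; arctan(0.35983) ≈ 19.7901°, so α ≈ 39.5802°.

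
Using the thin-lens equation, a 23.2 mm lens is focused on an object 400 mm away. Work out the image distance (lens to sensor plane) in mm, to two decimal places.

1/dᵢ = 1/f − 1/dₒ = 1/23.2 − 1/400 = 0.0406034 mm⁻¹.
dᵢ = 1/0.0406034 ≈ 24.6285 mm.

24.63 mm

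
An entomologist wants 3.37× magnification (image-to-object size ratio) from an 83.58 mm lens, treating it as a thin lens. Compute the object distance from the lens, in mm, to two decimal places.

With m = dᵢ/dₒ and 1/f = 1/dₒ + 1/dᵢ, substituting dᵢ = m·dₒ gives 1/f = (1 + 1/m)/dₒ, hence dₒ = f·(1 + 1/m).
dₒ = 83.58 × (1 + 1/3.37) = 83.58 × 1.29674 ≈ 108.381 mm.

108.38 mm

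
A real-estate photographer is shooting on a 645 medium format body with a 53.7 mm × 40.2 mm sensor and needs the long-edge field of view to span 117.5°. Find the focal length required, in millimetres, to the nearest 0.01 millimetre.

From α = 2·arctan(w/2f) we get f = w / (2·tan(α/2)).
With w = 53.7 mm and α/2 = 58.75°, tan(α/2) ≈ 1.64795, so f ≈ 53.7 / 3.29590 ≈ 16.2930 mm.

16.29 mm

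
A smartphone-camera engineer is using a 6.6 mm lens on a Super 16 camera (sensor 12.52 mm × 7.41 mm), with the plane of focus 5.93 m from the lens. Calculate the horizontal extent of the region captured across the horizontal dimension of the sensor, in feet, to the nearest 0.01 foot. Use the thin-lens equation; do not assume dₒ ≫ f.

36.87 ft

dₒ: 5.93 m = 5930 mm.
Similar triangles through the lens centre give W/dₒ = w/dᵢ; with 1/f = 1/dₒ + 1/dᵢ this gives W = w·(dₒ − f)/f.
W = 12.52 mm × (5930 − 6.6) / 6.6 = 12.52 × 897.4848 ≈ 11236.510 mm = 11236.510/304.8 ft = 36.8652 ft.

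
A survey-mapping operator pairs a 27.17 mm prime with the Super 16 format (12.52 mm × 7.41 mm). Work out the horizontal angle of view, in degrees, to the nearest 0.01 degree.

25.95°

Angle of view α = 2·arctan(w/2f) with w = 12.52 mm and f = 27.17 mm.
w/2f = 0.23040; arctan(0.23040) ≈ 12.9746°, so α ≈ 25.9492°.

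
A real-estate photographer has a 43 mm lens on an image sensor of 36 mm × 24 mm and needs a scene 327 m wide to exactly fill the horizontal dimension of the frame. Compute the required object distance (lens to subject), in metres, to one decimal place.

390.6 m

W: 327 m = 327000 mm.
Magnification m = w/W = dᵢ/dₒ; combined with 1/f = 1/dₒ + 1/dᵢ this gives dₒ = f·(1 + W/w).
dₒ = 43 mm × (1 + 327000/36) = 43 × 9084.3333 ≈ 390626.333 mm = 390.626 m.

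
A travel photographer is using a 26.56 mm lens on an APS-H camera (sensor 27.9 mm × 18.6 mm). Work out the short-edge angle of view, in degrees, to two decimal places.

38.60°

Angle of view α = 2·arctan(h/2f) with h = 18.6 mm and f = 26.56 mm.
h/2f = 0.35015; arctan(0.35015) ≈ 19.2977°, so α ≈ 38.5955°.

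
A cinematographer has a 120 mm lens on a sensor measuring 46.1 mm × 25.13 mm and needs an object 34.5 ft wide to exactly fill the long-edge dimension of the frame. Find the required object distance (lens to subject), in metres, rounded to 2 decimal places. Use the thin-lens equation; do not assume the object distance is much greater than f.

27.49 m

W: 34.5 ft × 304.8 mm/ft = 10515.60 mm.
Magnification m = w/W = dᵢ/dₒ; combined with 1/f = 1/dₒ + 1/dᵢ this gives dₒ = f·(1 + W/w).
dₒ = 120 mm × (1 + 10515.6/46.1) = 120 × 229.1041 ≈ 27492.494 mm = 27.4925 m.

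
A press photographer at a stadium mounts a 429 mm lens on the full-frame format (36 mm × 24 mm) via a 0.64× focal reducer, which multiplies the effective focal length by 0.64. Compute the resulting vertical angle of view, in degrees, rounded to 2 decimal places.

Effective focal length f = 429 × 0.64 = 274.56 mm.
α = 2·arctan(24 / (2 × 274.56)) = 2·arctan(0.04371) ≈ 5.0052°.

5.01°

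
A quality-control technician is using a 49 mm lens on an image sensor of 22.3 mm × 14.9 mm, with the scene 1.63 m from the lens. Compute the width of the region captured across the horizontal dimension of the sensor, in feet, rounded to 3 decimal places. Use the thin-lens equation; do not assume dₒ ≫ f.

dₒ: 1.63 m = 1630 mm.
Similar triangles through the lens centre give W/dₒ = w/dᵢ; with 1/f = 1/dₒ + 1/dᵢ this gives W = w·(dₒ − f)/f.
W = 22.3 mm × (1630 − 49) / 49 = 22.3 × 32.2653 ≈ 719.516 mm = 719.516/304.8 ft = 2.36062 ft.

2.361 ft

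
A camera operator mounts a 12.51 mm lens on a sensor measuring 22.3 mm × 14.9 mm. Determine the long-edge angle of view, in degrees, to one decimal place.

Angle of view α = 2·arctan(w/2f) with w = 22.3 mm and f = 12.51 mm.
w/2f = 0.89129; arctan(0.89129) ≈ 41.7102°, so α ≈ 83.4204°.

83.4°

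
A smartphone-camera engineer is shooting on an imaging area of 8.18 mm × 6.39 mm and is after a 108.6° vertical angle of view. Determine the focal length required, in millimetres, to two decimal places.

From α = 2·arctan(h/2f) we get f = h / (2·tan(α/2)).
With h = 6.39 mm and α/2 = 54.3°, tan(α/2) ≈ 1.39165, so f ≈ 6.39 / 2.78329 ≈ 2.2958 mm.

2.30 mm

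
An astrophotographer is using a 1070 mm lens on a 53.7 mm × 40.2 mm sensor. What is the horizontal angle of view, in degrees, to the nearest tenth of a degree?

Angle of view α = 2·arctan(w/2f) with w = 53.7 mm and f = 1070 mm.
w/2f = 0.02509; arctan(0.02509) ≈ 1.4374°, so α ≈ 2.8749°.

2.9°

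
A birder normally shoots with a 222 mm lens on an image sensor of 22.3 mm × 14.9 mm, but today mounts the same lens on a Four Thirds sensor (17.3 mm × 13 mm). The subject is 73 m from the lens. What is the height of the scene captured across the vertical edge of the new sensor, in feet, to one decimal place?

14.0 ft

The focal length stays 222 mm; the relevant sensor dimension is now h = 13 mm. Object distance dₒ = 73 m = 73000 mm.
Thin-lens field height W = h·(dₒ − f)/f = 13 × (73000 − 222)/222 ≈ 4261.775 mm = 4261.775/304.8 ft = 13.9822 ft.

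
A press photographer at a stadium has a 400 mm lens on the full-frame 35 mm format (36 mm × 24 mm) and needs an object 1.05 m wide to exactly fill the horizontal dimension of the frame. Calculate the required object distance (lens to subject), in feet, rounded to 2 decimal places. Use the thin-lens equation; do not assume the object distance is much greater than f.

39.59 ft

W: 1.05 m = 1050 mm.
Magnification m = w/W = dᵢ/dₒ; combined with 1/f = 1/dₒ + 1/dᵢ this gives dₒ = f·(1 + W/w).
dₒ = 400 mm × (1 + 1050/36) = 400 × 30.1667 ≈ 12066.667 mm = 12066.667/304.8 ft = 39.5888 ft.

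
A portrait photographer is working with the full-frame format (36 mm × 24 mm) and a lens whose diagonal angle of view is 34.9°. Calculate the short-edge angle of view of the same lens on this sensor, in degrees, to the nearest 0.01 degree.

19.78°

Sensor diagonal = √(36² + 24²) = √1872.0000 ≈ 43.2666 mm.
From the diagonal AOV: f = 43.2666 / (2·tan(17.45°)) = 43.2666 / 0.62868 ≈ 68.8214 mm.
Short-edge AOV = 2·arctan(24 / (2 × 68.8214)) = 2·arctan(0.17436) ≈ 19.7818°.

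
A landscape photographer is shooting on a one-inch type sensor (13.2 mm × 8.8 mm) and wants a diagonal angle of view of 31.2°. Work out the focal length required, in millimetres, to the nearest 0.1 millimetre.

28.4 mm

Sensor diagonal = √(13.2² + 8.8²) = √251.6800 ≈ 15.8644 mm.
From α = 2·arctan(d/2f) we get f = d / (2·tan(α/2)).
With d = 15.8644 mm and α/2 = 15.6°, tan(α/2) ≈ 0.27921, so f ≈ 15.8644 / 0.55841 ≈ 28.4100 mm.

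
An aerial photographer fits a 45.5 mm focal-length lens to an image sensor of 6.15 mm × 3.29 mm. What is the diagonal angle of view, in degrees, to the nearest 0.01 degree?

8.77°

Sensor diagonal = √(6.15² + 3.29²) = √48.6466 ≈ 6.9747 mm.
Angle of view α = 2·arctan(d/2f) with d = 6.9747 mm and f = 45.5 mm.
d/2f = 0.07665; arctan(0.07665) ≈ 4.3829°, so α ≈ 8.7658°.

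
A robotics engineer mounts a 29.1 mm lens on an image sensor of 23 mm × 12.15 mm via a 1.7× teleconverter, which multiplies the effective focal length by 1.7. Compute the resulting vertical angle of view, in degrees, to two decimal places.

14.00°

Effective focal length f = 29.1 × 1.7 = 49.47 mm.
α = 2·arctan(12.15 / (2 × 49.47)) = 2·arctan(0.12280) ≈ 14.0019°.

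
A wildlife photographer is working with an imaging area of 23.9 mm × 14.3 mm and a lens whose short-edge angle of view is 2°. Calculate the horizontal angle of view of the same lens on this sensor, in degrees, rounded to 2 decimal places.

From the short-edge AOV: f = 14.3 / (2·tan(1°)) = 14.3 / 0.03491 ≈ 409.6232 mm.
Horizontal AOV = 2·arctan(23.9 / (2 × 409.6232)) = 2·arctan(0.02917) ≈ 3.3420°.

3.34°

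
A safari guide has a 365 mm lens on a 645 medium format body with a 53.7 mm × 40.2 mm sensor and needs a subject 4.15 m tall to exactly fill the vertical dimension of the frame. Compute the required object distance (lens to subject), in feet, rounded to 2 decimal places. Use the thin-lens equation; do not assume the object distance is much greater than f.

W: 4.15 m = 4150 mm.
Magnification m = h/W = dᵢ/dₒ; combined with 1/f = 1/dₒ + 1/dᵢ this gives dₒ = f·(1 + W/h).
dₒ = 365 mm × (1 + 4150/40.2) = 365 × 104.2338 ≈ 38045.348 mm = 38045.348/304.8 ft = 124.821 ft.

124.82 ft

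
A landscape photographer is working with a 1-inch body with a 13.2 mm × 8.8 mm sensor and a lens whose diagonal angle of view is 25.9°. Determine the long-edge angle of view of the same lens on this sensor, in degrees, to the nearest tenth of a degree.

21.7°

Sensor diagonal = √(13.2² + 8.8²) = √251.6800 ≈ 15.8644 mm.
From the diagonal AOV: f = 15.8644 / (2·tan(12.95°)) = 15.8644 / 0.45990 ≈ 34.4955 mm.
Long-edge AOV = 2·arctan(13.2 / (2 × 34.4955)) = 2·arctan(0.19133) ≈ 21.6629°.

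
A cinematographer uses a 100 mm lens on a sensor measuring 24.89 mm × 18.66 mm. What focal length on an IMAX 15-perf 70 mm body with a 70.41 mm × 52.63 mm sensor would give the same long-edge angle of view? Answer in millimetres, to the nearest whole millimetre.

Equal angle of view means equal width/f ratio, so f₂ = f₁ · (width₂/width₁) = 100 × 70.41/24.89.
f₂ = 100 × 2.82885 ≈ 282.885 mm.

283 mm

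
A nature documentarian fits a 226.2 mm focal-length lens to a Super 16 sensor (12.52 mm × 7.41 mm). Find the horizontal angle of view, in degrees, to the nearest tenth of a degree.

3.2°

Angle of view α = 2·arctan(w/2f) with w = 12.52 mm and f = 226.2 mm.
w/2f = 0.02767; arctan(0.02767) ≈ 1.5852°, so α ≈ 3.1705°.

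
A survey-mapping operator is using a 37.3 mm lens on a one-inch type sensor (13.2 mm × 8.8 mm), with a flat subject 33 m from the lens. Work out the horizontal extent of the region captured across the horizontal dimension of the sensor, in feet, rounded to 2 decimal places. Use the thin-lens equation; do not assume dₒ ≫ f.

38.27 ft

dₒ: 33 m = 33000 mm.
Similar triangles through the lens centre give W/dₒ = w/dᵢ; with 1/f = 1/dₒ + 1/dᵢ this gives W = w·(dₒ − f)/f.
W = 13.2 mm × (33000 − 37.3) / 37.3 = 13.2 × 883.7185 ≈ 11665.084 mm = 11665.084/304.8 ft = 38.2713 ft.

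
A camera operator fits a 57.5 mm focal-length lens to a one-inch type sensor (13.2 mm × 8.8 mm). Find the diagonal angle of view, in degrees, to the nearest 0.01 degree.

Sensor diagonal = √(13.2² + 8.8²) = √251.6800 ≈ 15.8644 mm.
Angle of view α = 2·arctan(d/2f) with d = 15.8644 mm and f = 57.5 mm.
d/2f = 0.13795; arctan(0.13795) ≈ 7.8545°, so α ≈ 15.7089°.

15.71°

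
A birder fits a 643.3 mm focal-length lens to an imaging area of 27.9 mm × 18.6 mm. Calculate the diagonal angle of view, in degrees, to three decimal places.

Sensor diagonal = √(27.9² + 18.6²) = √1124.3700 ≈ 33.5316 mm.
Angle of view α = 2·arctan(d/2f) with d = 33.5316 mm and f = 643.3 mm.
d/2f = 0.02606; arctan(0.02606) ≈ 1.4929°, so α ≈ 2.9858°.

2.986°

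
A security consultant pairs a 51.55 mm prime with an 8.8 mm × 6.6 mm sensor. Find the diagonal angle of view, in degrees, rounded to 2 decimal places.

12.18°

Sensor diagonal = √(8.8² + 6.6²) = √121.0000 ≈ 11.0000 mm.
Angle of view α = 2·arctan(d/2f) with d = 11.0000 mm and f = 51.55 mm.
d/2f = 0.10669; arctan(0.10669) ≈ 6.0900°, so α ≈ 12.1800°.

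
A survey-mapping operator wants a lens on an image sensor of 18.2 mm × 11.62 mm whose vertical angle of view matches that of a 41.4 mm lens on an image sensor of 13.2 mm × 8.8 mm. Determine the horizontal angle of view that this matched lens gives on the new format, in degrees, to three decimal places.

Equal vertical AOV ⇒ f₂ = f₁ · 11.62/8.8 = 41.4 × 1.32045 ≈ 54.6668 mm.
Horizontal AOV on the new format = 2·arctan(18.2 / (2 × 54.6668)) = 2·arctan(0.16646) ≈ 18.9019°.

18.902°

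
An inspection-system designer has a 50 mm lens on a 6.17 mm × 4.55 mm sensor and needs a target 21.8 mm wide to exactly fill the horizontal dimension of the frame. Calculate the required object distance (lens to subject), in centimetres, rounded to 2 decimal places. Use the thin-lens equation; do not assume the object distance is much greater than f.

Magnification m = w/W = dᵢ/dₒ; combined with 1/f = 1/dₒ + 1/dᵢ this gives dₒ = f·(1 + W/w).
dₒ = 50 mm × (1 + 21.8/6.17) = 50 × 4.5332 ≈ 226.661 mm = 22.6661 cm.

22.67 cm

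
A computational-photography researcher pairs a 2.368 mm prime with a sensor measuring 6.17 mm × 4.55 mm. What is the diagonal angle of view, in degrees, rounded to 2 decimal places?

116.59°

Sensor diagonal = √(6.17² + 4.55²) = √58.7714 ≈ 7.6663 mm.
Angle of view α = 2·arctan(d/2f) with d = 7.6663 mm and f = 2.368 mm.
d/2f = 1.61872; arctan(1.61872) ≈ 58.2934°, so α ≈ 116.5867°.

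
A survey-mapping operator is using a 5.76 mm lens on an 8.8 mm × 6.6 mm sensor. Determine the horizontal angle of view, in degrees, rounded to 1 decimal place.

74.8°

Angle of view α = 2·arctan(w/2f) with w = 8.8 mm and f = 5.76 mm.
w/2f = 0.76389; arctan(0.76389) ≈ 37.3758°, so α ≈ 74.7516°.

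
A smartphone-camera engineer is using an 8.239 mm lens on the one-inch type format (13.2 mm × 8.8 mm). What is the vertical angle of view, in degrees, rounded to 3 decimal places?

56.208°

Angle of view α = 2·arctan(h/2f) with h = 8.8 mm and f = 8.239 mm.
h/2f = 0.53405; arctan(0.53405) ≈ 28.1042°, so α ≈ 56.2085°.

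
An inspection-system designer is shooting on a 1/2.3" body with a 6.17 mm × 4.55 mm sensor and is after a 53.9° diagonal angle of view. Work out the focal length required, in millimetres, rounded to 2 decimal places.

7.54 mm

Sensor diagonal = √(6.17² + 4.55²) = √58.7714 ≈ 7.6663 mm.
From α = 2·arctan(d/2f) we get f = d / (2·tan(α/2)).
With d = 7.6663 mm and α/2 = 26.95°, tan(α/2) ≈ 0.50843, so f ≈ 7.6663 / 1.01685 ≈ 7.5392 mm.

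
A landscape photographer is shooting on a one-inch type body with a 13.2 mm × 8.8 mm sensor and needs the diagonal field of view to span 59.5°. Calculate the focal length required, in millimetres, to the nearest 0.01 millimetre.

13.88 mm

Sensor diagonal = √(13.2² + 8.8²) = √251.6800 ≈ 15.8644 mm.
From α = 2·arctan(d/2f) we get f = d / (2·tan(α/2)).
With d = 15.8644 mm and α/2 = 29.75°, tan(α/2) ≈ 0.57155, so f ≈ 15.8644 / 1.14309 ≈ 13.8785 mm.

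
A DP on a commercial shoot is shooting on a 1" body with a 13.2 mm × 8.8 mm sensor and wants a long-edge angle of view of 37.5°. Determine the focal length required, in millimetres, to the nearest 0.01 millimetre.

19.44 mm

From α = 2·arctan(w/2f) we get f = w / (2·tan(α/2)).
With w = 13.2 mm and α/2 = 18.75°, tan(α/2) ≈ 0.33945, so f ≈ 13.2 / 0.67891 ≈ 19.4430 mm.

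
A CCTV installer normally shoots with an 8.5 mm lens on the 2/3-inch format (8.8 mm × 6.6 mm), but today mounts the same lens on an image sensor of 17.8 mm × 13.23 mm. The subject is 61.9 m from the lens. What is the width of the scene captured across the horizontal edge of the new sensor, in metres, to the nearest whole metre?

The focal length stays 8.5 mm; the relevant sensor dimension is now w = 17.8 mm. Object distance dₒ = 61.9 m = 61900 mm.
Thin-lens field width W = w·(dₒ − f)/f = 17.8 × (61900 − 8.5)/8.5 ≈ 129608.082 mm = 129.608 m.

130 m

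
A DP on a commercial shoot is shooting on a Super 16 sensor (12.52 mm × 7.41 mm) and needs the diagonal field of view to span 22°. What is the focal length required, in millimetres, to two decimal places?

37.42 mm

Sensor diagonal = √(12.52² + 7.41²) = √211.6585 ≈ 14.5485 mm.
From α = 2·arctan(d/2f) we get f = d / (2·tan(α/2)).
With d = 14.5485 mm and α/2 = 11°, tan(α/2) ≈ 0.19438, so f ≈ 14.5485 / 0.38876 ≈ 37.4227 mm.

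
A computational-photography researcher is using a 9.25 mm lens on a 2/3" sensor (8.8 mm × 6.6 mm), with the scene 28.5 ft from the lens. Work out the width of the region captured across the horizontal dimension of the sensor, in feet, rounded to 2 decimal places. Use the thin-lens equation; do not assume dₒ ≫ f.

27.08 ft

dₒ: 28.5 ft × 304.8 mm/ft = 8686.80 mm.
Similar triangles through the lens centre give W/dₒ = w/dᵢ; with 1/f = 1/dₒ + 1/dᵢ this gives W = w·(dₒ − f)/f.
W = 8.8 mm × (8686.8 − 9.25) / 9.25 = 8.8 × 938.1135 ≈ 8255.399 mm = 8255.399/304.8 ft = 27.0846 ft.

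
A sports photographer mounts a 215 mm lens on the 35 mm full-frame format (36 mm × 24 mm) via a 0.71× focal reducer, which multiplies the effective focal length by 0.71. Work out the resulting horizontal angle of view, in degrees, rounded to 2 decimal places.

Effective focal length f = 215 × 0.71 = 152.65 mm.
α = 2·arctan(36 / (2 × 152.65)) = 2·arctan(0.11792) ≈ 13.4502°.

13.45°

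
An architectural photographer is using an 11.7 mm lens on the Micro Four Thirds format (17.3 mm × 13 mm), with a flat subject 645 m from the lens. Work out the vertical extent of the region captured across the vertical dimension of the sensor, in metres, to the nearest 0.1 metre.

dₒ: 645 m = 645000 mm.
Similar triangles through the lens centre give W/dₒ = h/dᵢ; with 1/f = 1/dₒ + 1/dᵢ this gives W = h·(dₒ − f)/f.
W = 13 mm × (645000 − 11.7) / 11.7 = 13 × 55127.2051 ≈ 716653.667 mm = 716.654 m.

716.7 m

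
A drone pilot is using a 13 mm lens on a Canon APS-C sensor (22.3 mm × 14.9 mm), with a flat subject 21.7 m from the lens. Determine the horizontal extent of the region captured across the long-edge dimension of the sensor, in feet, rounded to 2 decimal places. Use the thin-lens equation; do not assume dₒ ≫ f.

122.05 ft

dₒ: 21.7 m = 21700 mm.
Similar triangles through the lens centre give W/dₒ = w/dᵢ; with 1/f = 1/dₒ + 1/dᵢ this gives W = w·(dₒ − f)/f.
W = 22.3 mm × (21700 − 13) / 13 = 22.3 × 1668.2308 ≈ 37201.546 mm = 37201.546/304.8 ft = 122.052 ft.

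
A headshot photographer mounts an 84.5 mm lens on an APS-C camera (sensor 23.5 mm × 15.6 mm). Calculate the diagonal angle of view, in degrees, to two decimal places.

Sensor diagonal = √(23.5² + 15.6²) = √795.6100 ≈ 28.2066 mm.
Angle of view α = 2·arctan(d/2f) with d = 28.2066 mm and f = 84.5 mm.
d/2f = 0.16690; arctan(0.16690) ≈ 9.4755°, so α ≈ 18.9510°.

18.95°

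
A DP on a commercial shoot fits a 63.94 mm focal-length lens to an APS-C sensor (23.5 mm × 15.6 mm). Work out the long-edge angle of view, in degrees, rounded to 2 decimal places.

20.83°

Angle of view α = 2·arctan(w/2f) with w = 23.5 mm and f = 63.94 mm.
w/2f = 0.18377; arctan(0.18377) ≈ 10.4128°, so α ≈ 20.8257°.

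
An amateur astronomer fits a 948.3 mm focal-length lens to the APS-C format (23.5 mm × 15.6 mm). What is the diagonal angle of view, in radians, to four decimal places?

0.0297 rad

Sensor diagonal = √(23.5² + 15.6²) = √795.6100 ≈ 28.2066 mm.
Angle of view α = 2·arctan(d/2f) with d = 28.2066 mm and f = 948.3 mm.
d/2f = 0.01487; arctan(0.01487) ≈ 0.0149 rad, so α ≈ 0.0297 rad.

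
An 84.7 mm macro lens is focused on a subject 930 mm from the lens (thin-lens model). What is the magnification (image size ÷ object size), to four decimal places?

0.1002×

Thin lens: 1/f = 1/dₒ + 1/dᵢ → 1/dᵢ = 1/84.7 − 1/930 = 0.0107311 mm⁻¹, so dᵢ ≈ 93.1870 mm.
Magnification m = dᵢ/dₒ = 93.1870/930 ≈ 0.10020.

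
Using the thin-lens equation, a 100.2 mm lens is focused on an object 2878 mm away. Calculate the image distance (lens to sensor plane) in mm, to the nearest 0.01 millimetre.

1/dᵢ = 1/f − 1/dₒ = 1/100.2 − 1/2878 = 0.0096326 mm⁻¹.
dᵢ = 1/0.0096326 ≈ 103.8144 mm.

103.81 mm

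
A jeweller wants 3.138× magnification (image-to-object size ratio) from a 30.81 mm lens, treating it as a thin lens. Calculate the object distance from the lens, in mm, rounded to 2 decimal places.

With m = dᵢ/dₒ and 1/f = 1/dₒ + 1/dᵢ, substituting dᵢ = m·dₒ gives 1/f = (1 + 1/m)/dₒ, hence dₒ = f·(1 + 1/m).
dₒ = 30.81 × (1 + 1/3.138) = 30.81 × 1.31867 ≈ 40.628 mm.

40.63 mm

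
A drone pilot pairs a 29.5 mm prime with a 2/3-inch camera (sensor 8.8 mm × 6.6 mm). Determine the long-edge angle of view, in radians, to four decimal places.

Angle of view α = 2·arctan(w/2f) with w = 8.8 mm and f = 29.5 mm.
w/2f = 0.14915; arctan(0.14915) ≈ 0.1481 rad, so α ≈ 0.2961 rad.

0.2961 rad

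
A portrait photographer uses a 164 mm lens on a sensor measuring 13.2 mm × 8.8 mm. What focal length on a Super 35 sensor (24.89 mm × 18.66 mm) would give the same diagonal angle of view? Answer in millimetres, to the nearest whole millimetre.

Sensor diagonal = √(13.2² + 8.8²) = √251.6800 ≈ 15.8644 mm.
Sensor diagonal = √(24.89² + 18.66²) = √967.7077 ≈ 31.1080 mm.
Equal angle of view means equal diagonal/f ratio, so f₂ = f₁ · (diagonal₂/diagonal₁) = 164 × 31.1080/15.8644.
f₂ = 164 × 1.96087 ≈ 321.582 mm.

322 mm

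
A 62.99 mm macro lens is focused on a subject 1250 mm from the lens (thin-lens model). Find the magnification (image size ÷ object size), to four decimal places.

0.0531×

Thin lens: 1/f = 1/dₒ + 1/dᵢ → 1/dᵢ = 1/62.99 − 1/1250 = 0.0150755 mm⁻¹, so dᵢ ≈ 66.3326 mm.
Magnification m = dᵢ/dₒ = 66.3326/1250 ≈ 0.05307.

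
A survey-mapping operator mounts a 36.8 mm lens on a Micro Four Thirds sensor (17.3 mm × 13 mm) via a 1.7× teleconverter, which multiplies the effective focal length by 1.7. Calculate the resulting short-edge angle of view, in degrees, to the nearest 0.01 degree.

11.86°

Effective focal length f = 36.8 × 1.7 = 62.56 mm.
α = 2·arctan(13 / (2 × 62.56)) = 2·arctan(0.10390) ≈ 11.8635°.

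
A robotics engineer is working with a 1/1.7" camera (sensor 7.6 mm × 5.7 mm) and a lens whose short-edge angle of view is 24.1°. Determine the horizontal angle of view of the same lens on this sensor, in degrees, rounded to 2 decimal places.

31.78°

From the short-edge AOV: f = 5.7 / (2·tan(12.05°)) = 5.7 / 0.42694 ≈ 13.3509 mm.
Horizontal AOV = 2·arctan(7.6 / (2 × 13.3509)) = 2·arctan(0.28463) ≈ 31.7754°.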